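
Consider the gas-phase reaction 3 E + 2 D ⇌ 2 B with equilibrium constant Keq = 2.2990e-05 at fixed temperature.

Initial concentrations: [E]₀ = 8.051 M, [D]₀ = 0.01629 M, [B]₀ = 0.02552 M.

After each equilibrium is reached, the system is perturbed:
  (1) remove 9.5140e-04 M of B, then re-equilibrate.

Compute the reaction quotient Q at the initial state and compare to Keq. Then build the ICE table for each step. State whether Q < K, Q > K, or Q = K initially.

Q₀ = 0.004703 vs Keq = 2.2990e-05 ⇒ Q>K, reverse
Step 1:
                    E           D           B
  init          8.051     0.01629     0.02552
  Δ           0.03206     0.02137    -0.02137
  eq            8.083     0.03766     0.00415
  solve Keq expr → x = -0.01069; check Q = 2.2990e-05
Then remove 9.5140e-04 M of B.
Step 2:
                    E           D           B
  init          8.083     0.03766    0.003198
  Δ         -0.001284 -8.5610e-04  8.5610e-04
  eq            8.082      0.0368    0.004054
  solve Keq expr → x = 4.2805e-04; check Q = 2.2990e-05

Q₀ = 0.004703; Q > K (proceeds reverse)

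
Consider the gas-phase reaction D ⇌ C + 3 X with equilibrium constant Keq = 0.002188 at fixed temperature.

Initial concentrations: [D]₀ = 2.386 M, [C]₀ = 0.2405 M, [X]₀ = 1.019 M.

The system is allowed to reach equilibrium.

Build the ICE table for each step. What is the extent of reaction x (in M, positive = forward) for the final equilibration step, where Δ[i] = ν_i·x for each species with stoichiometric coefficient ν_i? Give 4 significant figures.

Q₀ = 0.1067 vs Keq = 0.002188 ⇒ Q>K, reverse
Step 1:
                    D           C           X
  Initial       2.386      0.2405       1.019
  Change       0.1846     -0.1846     -0.5538
  Equil         2.571     0.05588      0.4652
  solve Keq expr → x = -0.1846; check Q = 0.002188

x = -0.1846 M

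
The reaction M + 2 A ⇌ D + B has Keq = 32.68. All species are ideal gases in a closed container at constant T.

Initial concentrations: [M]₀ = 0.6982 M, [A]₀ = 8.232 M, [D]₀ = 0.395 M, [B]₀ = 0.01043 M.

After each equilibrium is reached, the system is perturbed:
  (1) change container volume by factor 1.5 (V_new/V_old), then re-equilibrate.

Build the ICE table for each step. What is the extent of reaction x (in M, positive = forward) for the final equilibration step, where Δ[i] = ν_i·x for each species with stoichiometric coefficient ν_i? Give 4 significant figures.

x = -1.6849e-04 M

Q₀ = 8.7074e-05 vs Keq = 32.68 ⇒ Q<K, forward
Step 1:
                  M         A         D         B
  Initial    0.6982     8.232     0.395   0.01043
  Change    -0.6977    -1.395    0.6977    0.6977
  Equil   5.0657e-04     6.837     1.093    0.7081
  solve Keq expr → x = 0.6977; check Q = 32.68
Then change container volume by factor 1.5 (V_new/V_old).
Step 2:
                  M         A         D         B
  Initial 3.3772e-04     4.558    0.7285    0.4721
  Change  1.6849e-04 3.3697e-04 -1.6849e-04 -1.6849e-04
  Equil   5.0620e-04     4.558    0.7283    0.4719
  solve Keq expr → x = -1.6849e-04; check Q = 32.68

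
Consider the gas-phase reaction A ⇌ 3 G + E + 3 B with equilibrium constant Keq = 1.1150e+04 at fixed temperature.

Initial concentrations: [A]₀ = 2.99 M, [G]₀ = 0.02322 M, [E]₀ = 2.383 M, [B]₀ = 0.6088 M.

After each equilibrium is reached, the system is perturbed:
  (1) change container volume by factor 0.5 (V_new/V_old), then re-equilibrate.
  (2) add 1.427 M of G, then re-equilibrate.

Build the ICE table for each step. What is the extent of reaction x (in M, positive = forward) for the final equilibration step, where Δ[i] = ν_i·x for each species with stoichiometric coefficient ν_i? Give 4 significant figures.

Q₀ = 2.2515e-06 vs Keq = 1.1150e+04 ⇒ Q<K, forward
Step 1:
                   A          G          E          B
  Initial       2.99    0.02322      2.383     0.6088
  Change      -1.285      3.854      1.285      3.854
  Equil        1.705      3.878      3.668      4.463
  solve Keq expr → x = 1.285; check Q = 1.1150e+04
Then change container volume by factor 0.5 (V_new/V_old).
Step 2:
                   A          G          E          B
  Initial       3.41      7.755      7.336      8.926
  Change        1.26     -3.779      -1.26     -3.779
  Equil         4.67      3.976      6.076      5.147
  solve Keq expr → x = -1.26; check Q = 1.1150e+04
Then add 1.427 M of G.
Step 3:
                   A          G          E          B
  Initial       4.67      5.403      6.076      5.147
  Change      0.2281    -0.6842    -0.2281    -0.6842
  Equil        4.898      4.719      5.848      4.463
  solve Keq expr → x = -0.2281; check Q = 1.1150e+04

x = -0.2281 M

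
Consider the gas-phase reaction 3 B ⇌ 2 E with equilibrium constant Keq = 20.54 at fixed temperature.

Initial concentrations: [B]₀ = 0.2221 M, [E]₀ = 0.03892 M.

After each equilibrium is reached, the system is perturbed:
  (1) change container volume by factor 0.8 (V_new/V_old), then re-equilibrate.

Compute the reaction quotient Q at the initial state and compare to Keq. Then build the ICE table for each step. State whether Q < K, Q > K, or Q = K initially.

Q₀ = 0.1383; Q < K (proceeds forward)

Q₀ = 0.1383 vs Keq = 20.54 ⇒ Q<K, forward
Step 1:
                   B          E
  I           0.2221    0.03892
  C          -0.1304    0.08693
  E           0.0917     0.1259
  solve Keq expr → x = 0.04347; check Q = 20.54
Then change container volume by factor 0.8 (V_new/V_old).
Step 2:
                   B          E
  I           0.1146     0.1573
  C        -0.006324   0.004216
  E           0.1083     0.1615
  solve Keq expr → x = 0.002108; check Q = 20.54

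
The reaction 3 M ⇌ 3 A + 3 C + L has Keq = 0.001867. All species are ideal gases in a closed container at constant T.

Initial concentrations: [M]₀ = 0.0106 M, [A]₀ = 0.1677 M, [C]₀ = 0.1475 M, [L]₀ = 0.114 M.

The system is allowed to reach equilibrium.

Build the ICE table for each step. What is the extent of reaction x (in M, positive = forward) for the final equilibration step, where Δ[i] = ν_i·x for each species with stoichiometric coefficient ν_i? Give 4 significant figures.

x = -0.01355 M

Q₀ = 1.449 vs Keq = 0.001867 ⇒ Q>K, reverse
Step 1:
                  M         A         C         L
  Initial    0.0106    0.1677    0.1475     0.114
  Change    0.04065  -0.04065  -0.04065  -0.01355
  Equil     0.05125    0.1271    0.1069    0.1005
  solve Keq expr → x = -0.01355; check Q = 0.001867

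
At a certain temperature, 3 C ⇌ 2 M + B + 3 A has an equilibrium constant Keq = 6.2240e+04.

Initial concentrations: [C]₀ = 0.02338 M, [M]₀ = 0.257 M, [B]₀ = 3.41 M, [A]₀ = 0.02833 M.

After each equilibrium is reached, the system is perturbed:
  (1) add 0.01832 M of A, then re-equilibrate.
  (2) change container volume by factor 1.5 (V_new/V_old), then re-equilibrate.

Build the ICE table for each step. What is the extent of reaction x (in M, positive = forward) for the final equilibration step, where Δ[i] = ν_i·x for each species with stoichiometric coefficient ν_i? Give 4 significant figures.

Q₀ = 0.4007 vs Keq = 6.2240e+04 ⇒ Q<K, forward
Step 1:
                  C         M         B         A
  I         0.02338     0.257      3.41   0.02833
  C        -0.02257   0.01505  0.007523   0.02257
  E       8.1222e-04     0.272     3.418    0.0509
  solve Keq expr → x = 0.007523; check Q = 6.2240e+04
Then add 0.01832 M of A.
Step 2:
                  C         M         B         A
  I       8.1222e-04     0.272     3.418   0.06922
  C       2.8724e-04 -1.9149e-04 -9.5746e-05 -2.8724e-04
  E        0.001099    0.2719     3.417   0.06893
  solve Keq expr → x = -9.5746e-05; check Q = 6.2240e+04
Then change container volume by factor 1.5 (V_new/V_old).
Step 3:
                  C         M         B         A
  I       7.3297e-04    0.1812     2.278   0.04595
  C       -2.4146e-04 1.6097e-04 8.0487e-05 2.4146e-04
  E       4.9151e-04    0.1814     2.278    0.0462
  solve Keq expr → x = 8.0487e-05; check Q = 6.2240e+04

x = 8.0487e-05 M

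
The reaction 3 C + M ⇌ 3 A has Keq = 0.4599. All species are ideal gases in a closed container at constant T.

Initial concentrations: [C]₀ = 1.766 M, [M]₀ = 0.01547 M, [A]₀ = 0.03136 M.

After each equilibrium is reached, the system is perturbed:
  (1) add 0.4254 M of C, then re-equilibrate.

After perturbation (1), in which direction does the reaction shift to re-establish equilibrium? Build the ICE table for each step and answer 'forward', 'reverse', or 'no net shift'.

Q₀ = 3.6196e-04 vs Keq = 0.4599 ⇒ Q<K, forward
Step 1:
                    C           M           A
  init          1.766     0.01547     0.03136
  Δ          -0.04582    -0.01527     0.04582
  eq             1.72  1.9640e-04     0.07718
  solve Keq expr → x = 0.01527; check Q = 0.4599
Then add 0.4254 M of C.
Step 2:
                    C           M           A
  init          2.146  1.9640e-04     0.07718
  Δ       -2.8210e-04 -9.4035e-05  2.8210e-04
  eq            2.145  1.0237e-04     0.07746
  solve Keq expr → x = 9.4035e-05; check Q = 0.4599

Direction: forward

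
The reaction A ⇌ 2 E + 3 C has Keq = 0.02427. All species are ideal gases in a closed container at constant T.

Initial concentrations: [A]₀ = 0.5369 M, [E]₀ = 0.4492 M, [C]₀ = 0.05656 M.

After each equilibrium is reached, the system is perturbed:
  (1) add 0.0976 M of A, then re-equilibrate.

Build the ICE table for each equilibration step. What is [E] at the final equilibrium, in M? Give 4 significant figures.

[E]_eq = 0.6268 M

Q₀ = 6.8001e-05 vs Keq = 0.02427 ⇒ Q<K, forward
Step 1:
                    A           E           C
  init         0.5369      0.4492     0.05656
  Δ          -0.08353      0.1671      0.2506
  eq           0.4534      0.6163      0.3071
  solve Keq expr → x = 0.08353; check Q = 0.02427
Then add 0.0976 M of A.
Step 2:
                    A           E           C
  init          0.551      0.6163      0.3071
  Δ         -0.005294     0.01059     0.01588
  eq           0.5457      0.6268       0.323
  solve Keq expr → x = 0.005294; check Q = 0.02427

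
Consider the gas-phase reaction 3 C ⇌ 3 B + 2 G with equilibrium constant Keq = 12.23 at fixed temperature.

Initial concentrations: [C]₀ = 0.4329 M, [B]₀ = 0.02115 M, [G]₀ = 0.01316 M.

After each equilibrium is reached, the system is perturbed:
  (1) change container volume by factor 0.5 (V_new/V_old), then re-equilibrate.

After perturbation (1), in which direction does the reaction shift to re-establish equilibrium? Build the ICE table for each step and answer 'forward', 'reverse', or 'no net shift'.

Direction: reverse

Q₀ = 2.0197e-08 vs Keq = 12.23 ⇒ Q<K, forward
Step 1:
                  C         B         G
  I          0.4329   0.02115   0.01316
  C         -0.3652    0.3652    0.2435
  E         0.06771    0.3863    0.2566
  solve Keq expr → x = 0.1217; check Q = 12.23
Then change container volume by factor 0.5 (V_new/V_old).
Step 2:
                  C         B         G
  I          0.1354    0.7727    0.5132
  C         0.05474  -0.05474  -0.03649
  E          0.1902    0.7179    0.4767
  solve Keq expr → x = -0.01825; check Q = 12.23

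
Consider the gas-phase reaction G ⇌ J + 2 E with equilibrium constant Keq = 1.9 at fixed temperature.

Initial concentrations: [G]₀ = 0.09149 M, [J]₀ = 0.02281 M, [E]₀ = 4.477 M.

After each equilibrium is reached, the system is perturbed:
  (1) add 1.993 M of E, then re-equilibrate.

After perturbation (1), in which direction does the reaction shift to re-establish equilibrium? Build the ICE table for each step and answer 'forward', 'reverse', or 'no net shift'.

Q₀ = 4.997 vs Keq = 1.9 ⇒ Q>K, reverse
Step 1:
                    G           J           E
  init        0.09149     0.02281       4.477
  Δ           0.01281    -0.01281    -0.02562
  eq           0.1043        0.01       4.451
  solve Keq expr → x = -0.01281; check Q = 1.9
Then add 1.993 M of E.
Step 2:
                    G           J           E
  init         0.1043        0.01       6.444
  Δ          0.004986   -0.004986   -0.009971
  eq           0.1093    0.005015       6.434
  solve Keq expr → x = -0.004986; check Q = 1.9

Direction: reverse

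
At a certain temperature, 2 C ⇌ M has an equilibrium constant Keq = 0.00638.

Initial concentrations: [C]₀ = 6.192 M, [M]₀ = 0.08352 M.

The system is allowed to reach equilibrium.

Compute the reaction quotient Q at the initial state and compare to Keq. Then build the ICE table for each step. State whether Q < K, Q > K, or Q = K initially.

Q₀ = 0.002178; Q < K (proceeds forward)

Q₀ = 0.002178 vs Keq = 0.00638 ⇒ Q<K, forward
Step 1:
                  C         M
  init        6.192   0.08352
  Δ         -0.2791    0.1395
  eq          5.913    0.2231
  solve Keq expr → x = 0.1395; check Q = 0.00638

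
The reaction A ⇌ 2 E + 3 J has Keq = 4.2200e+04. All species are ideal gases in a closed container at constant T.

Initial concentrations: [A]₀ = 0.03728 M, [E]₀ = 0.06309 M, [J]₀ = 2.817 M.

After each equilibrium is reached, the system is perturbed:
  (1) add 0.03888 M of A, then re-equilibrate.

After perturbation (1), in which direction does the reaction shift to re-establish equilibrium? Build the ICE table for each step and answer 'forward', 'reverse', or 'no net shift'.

Direction: forward

Q₀ = 2.387 vs Keq = 4.2200e+04 ⇒ Q<K, forward
Step 1:
                    A           E           J
  Initial     0.03728     0.06309       2.817
  Change     -0.03727     0.07454      0.1118
  Equil    1.1276e-05      0.1376       2.929
  solve Keq expr → x = 0.03727; check Q = 4.2200e+04
Then add 0.03888 M of A.
Step 2:
                    A           E           J
  Initial     0.03889      0.1376       2.929
  Change     -0.03886     0.07772      0.1166
  Equil    3.1038e-05      0.2153       3.045
  solve Keq expr → x = 0.03886; check Q = 4.2200e+04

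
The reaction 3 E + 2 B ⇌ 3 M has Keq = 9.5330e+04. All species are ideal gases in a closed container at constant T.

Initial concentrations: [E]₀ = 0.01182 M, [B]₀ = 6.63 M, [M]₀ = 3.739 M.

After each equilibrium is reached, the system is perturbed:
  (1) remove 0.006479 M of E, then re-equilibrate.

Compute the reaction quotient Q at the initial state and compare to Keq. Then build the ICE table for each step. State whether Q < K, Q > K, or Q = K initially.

Q₀ = 7.2009e+05; Q > K (proceeds reverse)

Q₀ = 7.2009e+05 vs Keq = 9.5330e+04 ⇒ Q>K, reverse
Step 1:
                  E         B         M
  Initial   0.01182      6.63     3.739
  Change    0.01128  0.007523  -0.01128
  Equil      0.0231     6.638     3.728
  solve Keq expr → x = -0.003761; check Q = 9.5330e+04
Then remove 0.006479 M of E.
Step 2:
                  E         B         M
  Initial   0.01663     6.638     3.728
  Change   0.006429  0.004286 -0.006429
  Equil     0.02305     6.642     3.721
  solve Keq expr → x = -0.002143; check Q = 9.5330e+04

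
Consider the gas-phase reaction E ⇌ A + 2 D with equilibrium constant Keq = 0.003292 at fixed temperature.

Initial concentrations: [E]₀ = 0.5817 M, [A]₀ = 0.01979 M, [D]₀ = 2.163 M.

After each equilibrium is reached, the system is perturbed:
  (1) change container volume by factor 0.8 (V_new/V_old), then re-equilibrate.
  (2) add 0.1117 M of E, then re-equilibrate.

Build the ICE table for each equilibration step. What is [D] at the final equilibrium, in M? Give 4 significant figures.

Q₀ = 0.1592 vs Keq = 0.003292 ⇒ Q>K, reverse
Step 1:
                    E           A           D
  init         0.5817     0.01979       2.163
  Δ           0.01935    -0.01935     -0.0387
  eq           0.6011  4.3847e-04       2.124
  solve Keq expr → x = -0.01935; check Q = 0.003292
Then change container volume by factor 0.8 (V_new/V_old).
Step 2:
                    E           A           D
  init         0.7513  5.4809e-04       2.655
  Δ        1.9712e-04 -1.9712e-04 -3.9423e-04
  eq           0.7515  3.5097e-04       2.655
  solve Keq expr → x = -1.9712e-04; check Q = 0.003292
Then add 0.1117 M of E.
Step 3:
                    E           A           D
  init         0.8632  3.5097e-04       2.655
  Δ       -5.2110e-05  5.2110e-05  1.0422e-04
  eq           0.8632  4.0308e-04       2.655
  solve Keq expr → x = 5.2110e-05; check Q = 0.003292

[D]_eq = 2.655 M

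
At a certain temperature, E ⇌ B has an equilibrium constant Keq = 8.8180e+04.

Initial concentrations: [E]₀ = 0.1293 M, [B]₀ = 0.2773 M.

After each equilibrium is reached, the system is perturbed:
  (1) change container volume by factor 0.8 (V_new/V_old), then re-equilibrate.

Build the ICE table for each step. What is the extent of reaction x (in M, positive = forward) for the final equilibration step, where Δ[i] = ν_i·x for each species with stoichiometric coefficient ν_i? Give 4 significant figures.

x = 0 M

Q₀ = 2.145 vs Keq = 8.8180e+04 ⇒ Q<K, forward
Step 1:
                  E         B
  I          0.1293    0.2773
  C         -0.1293    0.1293
  E       4.6110e-06    0.4066
  solve Keq expr → x = 0.1293; check Q = 8.8180e+04
Then change container volume by factor 0.8 (V_new/V_old).
Step 2:
                  E         B
  I       5.7637e-06    0.5082
  C               0         0
  E       5.7637e-06    0.5082
  solve Keq expr → x = 0; check Q = 8.8180e+04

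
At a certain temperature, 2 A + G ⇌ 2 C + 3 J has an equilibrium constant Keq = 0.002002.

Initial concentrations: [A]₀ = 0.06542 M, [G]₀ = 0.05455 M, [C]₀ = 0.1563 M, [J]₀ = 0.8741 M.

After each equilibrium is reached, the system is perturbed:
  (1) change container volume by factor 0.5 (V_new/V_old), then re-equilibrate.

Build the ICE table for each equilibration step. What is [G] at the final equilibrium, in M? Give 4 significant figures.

Q₀ = 69.89 vs Keq = 0.002002 ⇒ Q>K, reverse
Step 1:
                  A         G         C         J
  I         0.06542   0.05455    0.1563    0.8741
  C          0.1497   0.07484   -0.1497   -0.2245
  E          0.2151    0.1294  0.006613    0.6496
  solve Keq expr → x = -0.07484; check Q = 0.002002
Then change container volume by factor 0.5 (V_new/V_old).
Step 2:
                  A         G         C         J
  I          0.4302    0.2588   0.01323     1.299
  C        0.006398  0.003199 -0.006398 -0.009597
  E          0.4366     0.262  0.006828      1.29
  solve Keq expr → x = -0.003199; check Q = 0.002002

[G]_eq = 0.262 M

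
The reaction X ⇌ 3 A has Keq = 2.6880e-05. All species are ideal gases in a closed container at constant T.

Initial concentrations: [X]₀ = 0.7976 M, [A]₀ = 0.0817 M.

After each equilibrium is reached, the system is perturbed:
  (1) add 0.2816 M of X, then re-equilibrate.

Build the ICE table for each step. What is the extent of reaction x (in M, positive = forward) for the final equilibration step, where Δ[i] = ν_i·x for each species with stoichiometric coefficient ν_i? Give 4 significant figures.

Q₀ = 6.8372e-04 vs Keq = 2.6880e-05 ⇒ Q>K, reverse
Step 1:
                  X         A
  Initial    0.7976    0.0817
  Change     0.0179  -0.05371
  Equil      0.8155   0.02799
  solve Keq expr → x = -0.0179; check Q = 2.6880e-05
Then add 0.2816 M of X.
Step 2:
                  X         A
  Initial     1.097   0.02799
  Change  -9.6650e-04    0.0029
  Equil       1.096   0.03089
  solve Keq expr → x = 9.6650e-04; check Q = 2.6880e-05

x = 9.6650e-04 M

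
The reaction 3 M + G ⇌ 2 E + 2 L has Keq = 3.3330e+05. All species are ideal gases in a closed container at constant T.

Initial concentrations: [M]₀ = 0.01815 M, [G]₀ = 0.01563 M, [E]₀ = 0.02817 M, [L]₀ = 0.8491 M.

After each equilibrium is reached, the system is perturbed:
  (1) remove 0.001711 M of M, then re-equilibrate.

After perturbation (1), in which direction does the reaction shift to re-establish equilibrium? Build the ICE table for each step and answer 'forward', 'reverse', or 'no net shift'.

Direction: reverse

Q₀ = 6122 vs Keq = 3.3330e+05 ⇒ Q<K, forward
Step 1:
                    M           G           E           L
  I           0.01815     0.01563     0.02817      0.8491
  C          -0.01188   -0.003961    0.007923    0.007923
  E          0.006266     0.01167     0.03609       0.857
  solve Keq expr → x = 0.003961; check Q = 3.3330e+05
Then remove 0.001711 M of M.
Step 2:
                    M           G           E           L
  I          0.004555     0.01167     0.03609       0.857
  C          0.001504  5.0135e-04   -0.001003   -0.001003
  E          0.006059     0.01217     0.03509       0.856
  solve Keq expr → x = -5.0135e-04; check Q = 3.3330e+05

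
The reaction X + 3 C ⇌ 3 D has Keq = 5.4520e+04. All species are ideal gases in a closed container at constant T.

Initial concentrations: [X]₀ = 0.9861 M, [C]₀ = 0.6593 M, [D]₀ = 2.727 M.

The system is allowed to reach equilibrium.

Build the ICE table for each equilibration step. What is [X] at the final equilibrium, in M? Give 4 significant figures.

Q₀ = 71.76 vs Keq = 5.4520e+04 ⇒ Q<K, forward
Step 1:
                   X          C          D
  I           0.9861     0.6593      2.727
  C          -0.1886    -0.5657     0.5657
  E           0.7975    0.09364      3.293
  solve Keq expr → x = 0.1886; check Q = 5.4520e+04

[X]_eq = 0.7975 M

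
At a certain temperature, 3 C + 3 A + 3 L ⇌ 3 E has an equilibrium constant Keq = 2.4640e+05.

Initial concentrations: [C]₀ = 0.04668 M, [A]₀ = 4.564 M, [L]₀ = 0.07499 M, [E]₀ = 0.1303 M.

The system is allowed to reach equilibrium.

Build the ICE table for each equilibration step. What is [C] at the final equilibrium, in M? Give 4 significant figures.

[C]_eq = 0.01369 M

Q₀ = 542.5 vs Keq = 2.4640e+05 ⇒ Q<K, forward
Step 1:
                  C         A         L         E
  I         0.04668     4.564   0.07499    0.1303
  C        -0.03299  -0.03299  -0.03299   0.03299
  E         0.01369     4.531     0.042    0.1633
  solve Keq expr → x = 0.011; check Q = 2.4640e+05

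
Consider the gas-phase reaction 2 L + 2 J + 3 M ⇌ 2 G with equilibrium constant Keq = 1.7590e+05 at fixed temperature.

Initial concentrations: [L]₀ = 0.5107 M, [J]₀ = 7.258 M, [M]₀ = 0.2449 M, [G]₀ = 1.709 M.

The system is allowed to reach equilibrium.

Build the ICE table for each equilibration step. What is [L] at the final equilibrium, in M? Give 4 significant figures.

Q₀ = 14.47 vs Keq = 1.7590e+05 ⇒ Q<K, forward
Step 1:
                  L         J         M         G
  init       0.5107     7.258    0.2449     1.709
  Δ         -0.1536   -0.1536   -0.2304    0.1536
  eq         0.3571     7.104   0.01452     1.863
  solve Keq expr → x = 0.07679; check Q = 1.7590e+05

[L]_eq = 0.3571 M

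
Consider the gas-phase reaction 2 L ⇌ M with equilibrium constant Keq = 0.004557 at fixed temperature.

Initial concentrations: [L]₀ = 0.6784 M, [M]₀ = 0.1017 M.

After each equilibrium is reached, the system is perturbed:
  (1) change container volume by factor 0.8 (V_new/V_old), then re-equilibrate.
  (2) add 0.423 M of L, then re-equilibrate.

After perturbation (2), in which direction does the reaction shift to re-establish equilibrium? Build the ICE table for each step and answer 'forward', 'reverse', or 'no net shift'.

Q₀ = 0.221 vs Keq = 0.004557 ⇒ Q>K, reverse
Step 1:
                   L          M
  Initial     0.6784     0.1017
  Change      0.1964   -0.09821
  Equil       0.8748   0.003488
  solve Keq expr → x = -0.09821; check Q = 0.004557
Then change container volume by factor 0.8 (V_new/V_old).
Step 2:
                   L          M
  Initial      1.094   0.004359
  Change   -0.002137   0.001069
  Equil        1.091   0.005428
  solve Keq expr → x = 0.001069; check Q = 0.004557
Then add 0.423 M of L.
Step 3:
                   L          M
  Initial      1.514   0.005428
  Change   -0.009777   0.004888
  Equil        1.505    0.01032
  solve Keq expr → x = 0.004888; check Q = 0.004557

Direction: forward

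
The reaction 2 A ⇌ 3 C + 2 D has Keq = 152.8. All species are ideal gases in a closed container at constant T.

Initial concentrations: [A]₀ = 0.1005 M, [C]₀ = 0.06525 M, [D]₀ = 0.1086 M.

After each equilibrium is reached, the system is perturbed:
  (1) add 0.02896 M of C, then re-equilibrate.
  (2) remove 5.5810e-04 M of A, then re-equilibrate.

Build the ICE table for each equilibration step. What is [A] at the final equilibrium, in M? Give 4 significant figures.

Q₀ = 3.2439e-04 vs Keq = 152.8 ⇒ Q<K, forward
Step 1:
                  A         C         D
  I          0.1005   0.06525    0.1086
  C        -0.09884    0.1483   0.09884
  E        0.001656    0.2135    0.2074
  solve Keq expr → x = 0.04942; check Q = 152.8
Then add 0.02896 M of C.
Step 2:
                  A         C         D
  I        0.001656    0.2425    0.2074
  C       3.3848e-04 -5.0773e-04 -3.3848e-04
  E        0.001994     0.242    0.2071
  solve Keq expr → x = -1.6924e-04; check Q = 152.8
Then remove 5.5810e-04 M of A.
Step 3:
                  A         C         D
  I        0.001436     0.242    0.2071
  C       5.4284e-04 -8.1426e-04 -5.4284e-04
  E        0.001979    0.2412    0.2066
  solve Keq expr → x = -2.7142e-04; check Q = 152.8

[A]_eq = 0.001979 M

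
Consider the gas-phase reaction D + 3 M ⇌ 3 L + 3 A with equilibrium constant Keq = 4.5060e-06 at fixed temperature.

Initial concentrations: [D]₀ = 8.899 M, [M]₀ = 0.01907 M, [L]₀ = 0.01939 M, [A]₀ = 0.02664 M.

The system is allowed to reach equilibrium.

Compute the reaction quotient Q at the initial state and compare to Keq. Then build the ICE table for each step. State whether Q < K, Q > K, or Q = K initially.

Q₀ = 2.2333e-06; Q < K (proceeds forward)

Q₀ = 2.2333e-06 vs Keq = 4.5060e-06 ⇒ Q<K, forward
Step 1:
                   D          M          L          A
  Initial      8.899    0.01907    0.01939    0.02664
  Change  -5.5404e-04  -0.001662   0.001662   0.001662
  Equil        8.898    0.01741    0.02105     0.0283
  solve Keq expr → x = 5.5404e-04; check Q = 4.5060e-06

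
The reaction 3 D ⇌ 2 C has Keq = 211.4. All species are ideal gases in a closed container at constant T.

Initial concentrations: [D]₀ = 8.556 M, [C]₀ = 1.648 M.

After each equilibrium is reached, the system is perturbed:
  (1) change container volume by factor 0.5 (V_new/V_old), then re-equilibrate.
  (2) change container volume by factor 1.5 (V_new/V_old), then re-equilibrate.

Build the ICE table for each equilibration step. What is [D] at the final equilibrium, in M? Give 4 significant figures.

[D]_eq = 0.7428 M

Q₀ = 0.004336 vs Keq = 211.4 ⇒ Q<K, forward
Step 1:
                   D          C
  init         8.556      1.648
  Δ           -7.945      5.297
  eq           0.611      6.945
  solve Keq expr → x = 2.648; check Q = 211.4
Then change container volume by factor 0.5 (V_new/V_old).
Step 2:
                   D          C
  init         1.222      13.89
  Δ          -0.2445      0.163
  eq          0.9775      14.05
  solve Keq expr → x = 0.08151; check Q = 211.4
Then change container volume by factor 1.5 (V_new/V_old).
Step 3:
                   D          C
  init        0.6517      9.368
  Δ          0.09108   -0.06072
  eq          0.7428      9.307
  solve Keq expr → x = -0.03036; check Q = 211.4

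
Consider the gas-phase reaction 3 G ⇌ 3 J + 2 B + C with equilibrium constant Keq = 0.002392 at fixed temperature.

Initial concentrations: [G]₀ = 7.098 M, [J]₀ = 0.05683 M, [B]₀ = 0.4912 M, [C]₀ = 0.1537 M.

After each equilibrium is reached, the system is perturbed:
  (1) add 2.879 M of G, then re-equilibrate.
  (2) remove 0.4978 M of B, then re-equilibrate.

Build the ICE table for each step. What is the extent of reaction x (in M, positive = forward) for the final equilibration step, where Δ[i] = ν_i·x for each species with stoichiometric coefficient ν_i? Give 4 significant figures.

x = 0.06952 M

Q₀ = 1.9033e-08 vs Keq = 0.002392 ⇒ Q<K, forward
Step 1:
                  G         J         B         C
  I           7.098   0.05683    0.4912    0.1537
  C         -0.9337    0.9337    0.6224    0.3112
  E           6.164    0.9905     1.114    0.4649
  solve Keq expr → x = 0.3112; check Q = 0.002392
Then add 2.879 M of G.
Step 2:
                  G         J         B         C
  I           9.043    0.9905     1.114    0.4649
  C         -0.2379    0.2379    0.1586   0.07932
  E           8.805     1.228     1.272    0.5442
  solve Keq expr → x = 0.07932; check Q = 0.002392
Then remove 0.4978 M of B.
Step 3:
                  G         J         B         C
  I           8.805     1.228    0.7745    0.5442
  C         -0.2086    0.2086     0.139   0.06952
  E           8.597     1.437    0.9135    0.6138
  solve Keq expr → x = 0.06952; check Q = 0.002392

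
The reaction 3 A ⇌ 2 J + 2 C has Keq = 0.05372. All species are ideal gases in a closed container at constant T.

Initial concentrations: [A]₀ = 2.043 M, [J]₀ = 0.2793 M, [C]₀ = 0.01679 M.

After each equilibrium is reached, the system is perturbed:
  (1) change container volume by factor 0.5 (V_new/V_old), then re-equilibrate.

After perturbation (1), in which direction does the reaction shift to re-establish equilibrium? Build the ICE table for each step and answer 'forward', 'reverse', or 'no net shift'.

Q₀ = 2.5789e-06 vs Keq = 0.05372 ⇒ Q<K, forward
Step 1:
                    A           J           C
  Initial       2.043      0.2793     0.01679
  Change      -0.7001      0.4667      0.4667
  Equil         1.343       0.746      0.4835
  solve Keq expr → x = 0.2334; check Q = 0.05372
Then change container volume by factor 0.5 (V_new/V_old).
Step 2:
                    A           J           C
  Initial       2.686       1.492       0.967
  Change       0.1983     -0.1322     -0.1322
  Equil         2.884        1.36      0.8348
  solve Keq expr → x = -0.06609; check Q = 0.05372

Direction: reverse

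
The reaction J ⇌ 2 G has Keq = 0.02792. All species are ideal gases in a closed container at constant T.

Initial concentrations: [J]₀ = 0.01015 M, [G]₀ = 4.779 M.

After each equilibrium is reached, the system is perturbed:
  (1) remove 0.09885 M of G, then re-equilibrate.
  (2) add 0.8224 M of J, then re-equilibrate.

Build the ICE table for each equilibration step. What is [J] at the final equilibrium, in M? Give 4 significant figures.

Q₀ = 2250 vs Keq = 0.02792 ⇒ Q>K, reverse
Step 1:
                   J          G
  Initial    0.01015      4.779
  Change       2.264     -4.527
  Equil        2.274      0.252
  solve Keq expr → x = -2.264; check Q = 0.02792
Then remove 0.09885 M of G.
Step 2:
                   J          G
  Initial      2.274     0.1531
  Change    -0.04809    0.09617
  Equil        2.226     0.2493
  solve Keq expr → x = 0.04809; check Q = 0.02792
Then add 0.8224 M of J.
Step 3:
                   J          G
  Initial      3.048     0.2493
  Change    -0.02072    0.04145
  Equil        3.027     0.2907
  solve Keq expr → x = 0.02072; check Q = 0.02792

[J]_eq = 3.027 M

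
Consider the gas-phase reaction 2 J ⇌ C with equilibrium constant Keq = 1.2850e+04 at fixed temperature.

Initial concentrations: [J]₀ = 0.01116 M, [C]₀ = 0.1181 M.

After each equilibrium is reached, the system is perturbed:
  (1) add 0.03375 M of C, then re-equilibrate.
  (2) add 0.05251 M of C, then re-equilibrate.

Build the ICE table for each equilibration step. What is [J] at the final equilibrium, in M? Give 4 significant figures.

[J]_eq = 0.004023 M

Q₀ = 948.2 vs Keq = 1.2850e+04 ⇒ Q<K, forward
Step 1:
                   J          C
  Initial    0.01116     0.1181
  Change   -0.008077   0.004038
  Equil     0.003083     0.1221
  solve Keq expr → x = 0.004038; check Q = 1.2850e+04
Then add 0.03375 M of C.
Step 2:
                   J          C
  Initial   0.003083     0.1559
  Change  3.9778e-04 -1.9889e-04
  Equil     0.003481     0.1557
  solve Keq expr → x = -1.9889e-04; check Q = 1.2850e+04
Then add 0.05251 M of C.
Step 3:
                   J          C
  Initial   0.003481     0.2082
  Change  5.4180e-04 -2.7090e-04
  Equil     0.004023     0.2079
  solve Keq expr → x = -2.7090e-04; check Q = 1.2850e+04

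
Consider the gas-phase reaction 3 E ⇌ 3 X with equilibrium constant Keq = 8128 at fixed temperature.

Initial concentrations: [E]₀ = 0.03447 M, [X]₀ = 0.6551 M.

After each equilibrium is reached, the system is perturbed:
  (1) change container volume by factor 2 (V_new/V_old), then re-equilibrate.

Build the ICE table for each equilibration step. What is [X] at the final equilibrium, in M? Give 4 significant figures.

[X]_eq = 0.3284 M

Q₀ = 6864 vs Keq = 8128 ⇒ Q<K, forward
Step 1:
                   E          X
  init       0.03447     0.6551
  Δ        -0.001798   0.001798
  eq         0.03267     0.6569
  solve Keq expr → x = 5.9947e-04; check Q = 8128
Then change container volume by factor 2 (V_new/V_old).
Step 2:
                   E          X
  init       0.01634     0.3284
  Δ                0          0
  eq         0.01634     0.3284
  solve Keq expr → x = 0; check Q = 8128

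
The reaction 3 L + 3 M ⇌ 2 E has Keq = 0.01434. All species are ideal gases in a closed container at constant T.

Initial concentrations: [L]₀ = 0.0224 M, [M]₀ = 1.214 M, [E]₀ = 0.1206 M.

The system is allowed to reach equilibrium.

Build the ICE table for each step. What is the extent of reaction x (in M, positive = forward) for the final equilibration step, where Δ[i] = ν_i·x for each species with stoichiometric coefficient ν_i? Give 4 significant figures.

Q₀ = 723.3 vs Keq = 0.01434 ⇒ Q>K, reverse
Step 1:
                    L           M           E
  Initial      0.0224       1.214      0.1206
  Change       0.1586      0.1586     -0.1058
  Equil         0.181       1.373     0.01484
  solve Keq expr → x = -0.05288; check Q = 0.01434

x = -0.05288 M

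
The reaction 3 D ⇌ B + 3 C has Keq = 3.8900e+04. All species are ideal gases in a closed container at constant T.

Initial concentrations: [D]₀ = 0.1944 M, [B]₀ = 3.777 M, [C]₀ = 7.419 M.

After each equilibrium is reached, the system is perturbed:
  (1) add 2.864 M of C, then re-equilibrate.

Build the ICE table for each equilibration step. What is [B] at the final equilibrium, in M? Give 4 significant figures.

[B]_eq = 3.689 M

Q₀ = 2.0994e+05 vs Keq = 3.8900e+04 ⇒ Q>K, reverse
Step 1:
                    D           B           C
  Initial      0.1944       3.777       7.419
  Change       0.1388    -0.04628     -0.1388
  Equil        0.3332       3.731        7.28
  solve Keq expr → x = -0.04628; check Q = 3.8900e+04
Then add 2.864 M of C.
Step 2:
                    D           B           C
  Initial      0.3332       3.731       10.14
  Change       0.1237    -0.04125     -0.1237
  Equil         0.457       3.689       10.02
  solve Keq expr → x = -0.04125; check Q = 3.8900e+04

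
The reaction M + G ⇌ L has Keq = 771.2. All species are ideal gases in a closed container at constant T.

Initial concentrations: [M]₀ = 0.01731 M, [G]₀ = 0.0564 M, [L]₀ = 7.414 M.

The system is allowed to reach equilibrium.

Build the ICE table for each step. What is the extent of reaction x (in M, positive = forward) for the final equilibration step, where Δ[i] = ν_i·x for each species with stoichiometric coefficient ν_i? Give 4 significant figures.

Q₀ = 7594 vs Keq = 771.2 ⇒ Q>K, reverse
Step 1:
                    M           G           L
  Initial     0.01731      0.0564       7.414
  Change      0.06272     0.06272    -0.06272
  Equil       0.08003      0.1191       7.351
  solve Keq expr → x = -0.06272; check Q = 771.2

x = -0.06272 M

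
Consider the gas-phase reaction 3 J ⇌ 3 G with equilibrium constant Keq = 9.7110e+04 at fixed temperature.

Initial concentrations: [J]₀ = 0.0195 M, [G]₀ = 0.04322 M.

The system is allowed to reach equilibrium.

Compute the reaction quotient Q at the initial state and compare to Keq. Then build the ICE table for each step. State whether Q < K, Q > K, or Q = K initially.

Q₀ = 10.89 vs Keq = 9.7110e+04 ⇒ Q<K, forward
Step 1:
                  J         G
  I          0.0195   0.04322
  C        -0.01816   0.01816
  E        0.001335   0.06138
  solve Keq expr → x = 0.006055; check Q = 9.7110e+04

Q₀ = 10.89; Q < K (proceeds forward)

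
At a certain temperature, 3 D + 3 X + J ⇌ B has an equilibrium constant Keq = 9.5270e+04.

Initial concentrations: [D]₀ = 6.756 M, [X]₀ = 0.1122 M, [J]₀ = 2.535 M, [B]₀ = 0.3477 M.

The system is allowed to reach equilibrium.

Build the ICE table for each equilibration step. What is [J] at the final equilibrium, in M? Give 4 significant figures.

Q₀ = 0.3149 vs Keq = 9.5270e+04 ⇒ Q<K, forward
Step 1:
                    D           X           J           B
  init          6.756      0.1122       2.535      0.3477
  Δ           -0.1104     -0.1104    -0.03681     0.03681
  eq            6.646    0.001766       2.498      0.3845
  solve Keq expr → x = 0.03681; check Q = 9.5270e+04

[J]_eq = 2.498 M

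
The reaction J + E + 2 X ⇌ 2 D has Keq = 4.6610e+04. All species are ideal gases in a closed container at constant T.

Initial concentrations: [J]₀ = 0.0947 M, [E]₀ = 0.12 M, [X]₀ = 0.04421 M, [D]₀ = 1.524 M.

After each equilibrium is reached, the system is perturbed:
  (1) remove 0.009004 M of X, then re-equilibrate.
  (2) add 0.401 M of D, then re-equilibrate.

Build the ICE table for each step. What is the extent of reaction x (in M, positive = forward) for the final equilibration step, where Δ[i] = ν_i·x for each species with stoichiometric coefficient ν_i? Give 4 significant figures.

Q₀ = 1.0457e+05 vs Keq = 4.6610e+04 ⇒ Q>K, reverse
Step 1:
                   J          E          X          D
  init        0.0947       0.12    0.04421      1.524
  Δ         0.008272   0.008272    0.01654   -0.01654
  eq           0.103     0.1283    0.06075      1.507
  solve Keq expr → x = -0.008272; check Q = 4.6610e+04
Then remove 0.009004 M of X.
Step 2:
                   J          E          X          D
  init         0.103     0.1283    0.05175      1.507
  Δ         0.003471   0.003471   0.006941  -0.006941
  eq          0.1064     0.1317    0.05869      1.501
  solve Keq expr → x = -0.003471; check Q = 4.6610e+04
Then add 0.401 M of D.
Step 3:
                   J          E          X          D
  init        0.1064     0.1317    0.05869      1.902
  Δ         0.005861   0.005861    0.01172   -0.01172
  eq          0.1123     0.1376    0.07041       1.89
  solve Keq expr → x = -0.005861; check Q = 4.6610e+04

x = -0.005861 M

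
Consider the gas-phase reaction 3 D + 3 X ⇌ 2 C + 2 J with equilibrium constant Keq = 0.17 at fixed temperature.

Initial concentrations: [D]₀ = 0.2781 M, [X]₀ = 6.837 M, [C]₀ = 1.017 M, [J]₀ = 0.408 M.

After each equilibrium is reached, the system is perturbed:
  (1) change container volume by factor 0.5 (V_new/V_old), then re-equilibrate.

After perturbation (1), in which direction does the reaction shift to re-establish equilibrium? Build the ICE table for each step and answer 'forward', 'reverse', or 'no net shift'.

Direction: forward

Q₀ = 0.02505 vs Keq = 0.17 ⇒ Q<K, forward
Step 1:
                  D         X         C         J
  I          0.2781     6.837     1.017     0.408
  C         -0.1048   -0.1048   0.06989   0.06989
  E          0.1733     6.732     1.087    0.4779
  solve Keq expr → x = 0.03495; check Q = 0.17
Then change container volume by factor 0.5 (V_new/V_old).
Step 2:
                  D         X         C         J
  I          0.3465     13.46     2.174    0.9558
  C         -0.1101   -0.1101   0.07341   0.07341
  E          0.2364     13.35     2.247     1.029
  solve Keq expr → x = 0.03671; check Q = 0.17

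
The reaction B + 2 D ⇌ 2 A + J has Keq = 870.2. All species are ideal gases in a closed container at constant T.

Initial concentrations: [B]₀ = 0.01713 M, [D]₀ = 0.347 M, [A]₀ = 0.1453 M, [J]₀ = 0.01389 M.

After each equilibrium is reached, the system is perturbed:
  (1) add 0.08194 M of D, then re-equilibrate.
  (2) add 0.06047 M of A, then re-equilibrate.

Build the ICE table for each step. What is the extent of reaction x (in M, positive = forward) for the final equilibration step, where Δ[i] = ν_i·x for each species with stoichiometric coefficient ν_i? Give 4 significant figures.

x = -5.7995e-06 M

Q₀ = 0.1422 vs Keq = 870.2 ⇒ Q<K, forward
Step 1:
                  B         D         A         J
  I         0.01713     0.347    0.1453   0.01389
  C        -0.01712  -0.03424   0.03424   0.01712
  E       1.1742e-05    0.3128    0.1795   0.03101
  solve Keq expr → x = 0.01712; check Q = 870.2
Then add 0.08194 M of D.
Step 2:
                  B         D         A         J
  I       1.1742e-05    0.3947    0.1795   0.03101
  C       -4.3670e-06 -8.7340e-06 8.7340e-06 4.3670e-06
  E       7.3747e-06    0.3947    0.1795   0.03101
  solve Keq expr → x = 4.3670e-06; check Q = 870.2
Then add 0.06047 M of A.
Step 3:
                  B         D         A         J
  I       7.3747e-06    0.3947      0.24   0.03101
  C       5.7995e-06 1.1599e-05 -1.1599e-05 -5.7995e-06
  E       1.3174e-05    0.3947      0.24   0.03101
  solve Keq expr → x = -5.7995e-06; check Q = 870.2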